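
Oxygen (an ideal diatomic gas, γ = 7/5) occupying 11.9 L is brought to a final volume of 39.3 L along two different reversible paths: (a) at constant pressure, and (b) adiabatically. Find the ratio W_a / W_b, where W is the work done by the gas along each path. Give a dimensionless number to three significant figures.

W_a / W_b ≈ 2.42

Path (a) isobaric: W = P₁(V₂ − V₁) → W_a/(P₁V₁) = 2.303.
Path (b) adiabatic: W = P₁V₁(1 − (V₁/V₂)^(γ−1))/(γ−1) → W_b/(P₁V₁) = 0.9497.
W_a / W_b = 2.303 / 0.9497 = 2.424.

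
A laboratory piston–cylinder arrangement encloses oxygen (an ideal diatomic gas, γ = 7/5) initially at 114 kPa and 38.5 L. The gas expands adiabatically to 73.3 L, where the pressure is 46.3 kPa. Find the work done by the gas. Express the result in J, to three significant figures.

W ≈ 2490 J

Adiabatic: W = (P₁V₁ − P₂V₂)/(γ − 1) with γ = 7/5.
P₁V₁ = 4389 J, P₂V₂ = 3394 J.
W = (4389 − 3394) / 0.4 = 2488 J.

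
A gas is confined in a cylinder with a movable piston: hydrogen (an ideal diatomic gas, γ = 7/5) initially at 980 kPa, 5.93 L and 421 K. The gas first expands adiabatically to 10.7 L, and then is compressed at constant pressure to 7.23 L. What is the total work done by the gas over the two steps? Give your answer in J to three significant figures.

Step 1 (adiabatic): W = (P₁V₁ − P₂V₂)/(γ−1) = (5811 − 4589)/0.4 = 3055 J.
After step 1: P = 428.9 kPa, V = 10.7 L, T = 332.5 K.
Step 2 (isobaric): W = PΔV = (428.9 kPa)(7.23 − 10.7 L) = -1488 J.
W_total = 3055 − 1488 = 1567 J.

W_total ≈ 1570 J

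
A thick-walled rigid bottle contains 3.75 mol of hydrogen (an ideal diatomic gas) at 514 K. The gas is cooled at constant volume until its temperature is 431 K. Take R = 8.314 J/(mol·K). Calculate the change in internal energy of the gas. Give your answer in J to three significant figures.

ΔU ≈ -6470 J

Constant volume ⇒ W = 0, so Q = ΔU = nCᵥΔT with Cᵥ = 5R/2 = 20.79 J/(mol·K).
ΔU = (3.75)(20.79)(431 − 514) = -6469 J.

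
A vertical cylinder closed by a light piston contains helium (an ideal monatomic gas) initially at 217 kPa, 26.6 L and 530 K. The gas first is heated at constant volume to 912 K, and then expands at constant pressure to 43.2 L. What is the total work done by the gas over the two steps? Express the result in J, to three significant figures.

Step 1 (isochoric): W = 0 (constant volume).
After step 1: P = 373.4 kPa (V unchanged).
Step 2 (isobaric): W = PΔV = (373.4 kPa)(43.2 − 26.6 L) = 6199 J.
W_total = 0 + 6199 = 6199 J.

W_total ≈ 6200 J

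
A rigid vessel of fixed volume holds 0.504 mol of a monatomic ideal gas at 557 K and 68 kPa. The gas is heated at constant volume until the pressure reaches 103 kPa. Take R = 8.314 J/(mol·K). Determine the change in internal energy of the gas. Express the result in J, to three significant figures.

Constant volume ⇒ W = 0, so Q = ΔU = nCᵥΔT with Cᵥ = 3R/2 = 12.47 J/(mol·K).
At constant V, T₂/T₁ = P₂/P₁ ⇒ ΔT = T₁(P₂/P₁ − 1) = 557·(103/68 − 1) = 286.7 K.
ΔU = (0.504)(12.47)(286.7) = 1802 J.

ΔU ≈ 1800 J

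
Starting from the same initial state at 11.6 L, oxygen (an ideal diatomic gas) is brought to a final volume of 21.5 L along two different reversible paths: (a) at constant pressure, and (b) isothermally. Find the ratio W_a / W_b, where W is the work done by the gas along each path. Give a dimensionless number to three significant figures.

W_a / W_b ≈ 1.38

Path (a) isobaric: W = P₁(V₂ − V₁) → W_a/(P₁V₁) = 0.8534.
Path (b) isothermal: W = P₁V₁ ln(V₂/V₁) → W_b/(P₁V₁) = 0.617.
W_a / W_b = 0.8534 / 0.617 = 1.383.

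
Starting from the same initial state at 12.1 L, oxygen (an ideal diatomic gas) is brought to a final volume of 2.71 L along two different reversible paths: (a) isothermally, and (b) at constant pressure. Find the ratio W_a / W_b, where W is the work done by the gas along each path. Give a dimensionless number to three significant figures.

W_a / W_b ≈ 1.93

Path (a) isothermal: W = P₁V₁ ln(V₂/V₁) → W_a/(P₁V₁) = -1.496.
Path (b) isobaric: W = P₁(V₂ − V₁) → W_b/(P₁V₁) = -0.776.
W_a / W_b = -1.496 / -0.776 = 1.928.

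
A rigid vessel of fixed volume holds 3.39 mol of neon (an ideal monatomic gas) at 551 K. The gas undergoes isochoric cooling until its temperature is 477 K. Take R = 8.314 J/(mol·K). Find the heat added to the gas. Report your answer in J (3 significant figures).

Constant volume ⇒ W = 0, so Q = ΔU = nCᵥΔT with Cᵥ = 3R/2 = 12.47 J/(mol·K).
ΔU = (3.39)(12.47)(477 − 551) = -3128 J.

Q ≈ -3130 J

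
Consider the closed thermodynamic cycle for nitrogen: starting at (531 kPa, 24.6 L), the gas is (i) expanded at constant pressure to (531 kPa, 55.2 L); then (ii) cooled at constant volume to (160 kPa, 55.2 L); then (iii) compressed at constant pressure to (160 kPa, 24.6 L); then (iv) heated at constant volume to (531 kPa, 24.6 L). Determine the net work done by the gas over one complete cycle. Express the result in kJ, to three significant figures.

W_net ≈ 11.4 kJ

Constant-volume legs do no work.
W(i) = (531)(55.2 − 24.6) = 16249 J; W(iii) = (160)(24.6 − 55.2) = -4896 J.
W_net = 16249 − 4896 = 11353 J (the clockwise enclosed area).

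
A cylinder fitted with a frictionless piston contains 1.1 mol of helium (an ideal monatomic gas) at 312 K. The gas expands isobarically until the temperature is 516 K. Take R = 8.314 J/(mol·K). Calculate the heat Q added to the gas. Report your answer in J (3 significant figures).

Isobaric: W = nRΔT = (1.1)(8.314)(204) = 1866 J.
ΔU = nCᵥΔT with Cᵥ = 3R/2: ΔU = (1.1)(12.47)(204) = 2798 J.
Q = ΔU + W = 2798 + 1866 = 4664 J.

Q ≈ 4660 J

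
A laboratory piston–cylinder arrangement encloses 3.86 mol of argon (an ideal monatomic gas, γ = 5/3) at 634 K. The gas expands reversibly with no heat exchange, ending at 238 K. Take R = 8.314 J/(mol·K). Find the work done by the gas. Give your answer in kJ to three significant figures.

W ≈ 19.1 kJ

Adiabatic ⇒ Q = 0, so W_by = −ΔU = nCᵥ(T₁ − T₂).
Cᵥ = 3R/2 = 12.47 J/(mol·K).
W = (3.86)(12.47)(634 − 238) = 19063 J.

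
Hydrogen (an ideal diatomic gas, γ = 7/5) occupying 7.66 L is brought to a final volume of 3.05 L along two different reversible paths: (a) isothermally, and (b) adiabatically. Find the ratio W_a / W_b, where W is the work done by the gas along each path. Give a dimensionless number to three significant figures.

W_a / W_b ≈ 0.827

Path (a) isothermal: W = P₁V₁ ln(V₂/V₁) → W_a/(P₁V₁) = -0.9209.
Path (b) adiabatic: W = P₁V₁(1 − (V₁/V₂)^(γ−1))/(γ−1) → W_b/(P₁V₁) = -1.113.
W_a / W_b = -0.9209 / -1.113 = 0.8271.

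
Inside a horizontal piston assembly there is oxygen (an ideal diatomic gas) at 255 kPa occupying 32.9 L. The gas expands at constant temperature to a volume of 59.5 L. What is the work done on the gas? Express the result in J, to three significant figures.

W ≈ -4970 J

Isothermal: W = nRT ln(V₂/V₁) = P₁V₁ ln(V₂/V₁).
P₁V₁ = (255 kPa)(32.9 L) = 8390 J.
W = 8390 × ln(59.5/32.9) = 8390 × 0.5925
W_by_gas = 4971 J; work on gas = −W_by = -4971 J.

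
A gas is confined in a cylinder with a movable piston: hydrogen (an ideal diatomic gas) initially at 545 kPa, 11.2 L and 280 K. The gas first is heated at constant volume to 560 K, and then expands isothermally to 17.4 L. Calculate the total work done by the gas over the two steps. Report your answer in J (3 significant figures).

Step 1 (isochoric): W = 0 (constant volume).
After step 1: P = 1090 kPa (V unchanged).
Step 2 (isothermal): W = P₁V₁ ln(V₂/V₁) = (12208) ln(17.4/11.2) = 5378 J.
W_total = 0 + 5378 = 5378 J.

W_total ≈ 5380 J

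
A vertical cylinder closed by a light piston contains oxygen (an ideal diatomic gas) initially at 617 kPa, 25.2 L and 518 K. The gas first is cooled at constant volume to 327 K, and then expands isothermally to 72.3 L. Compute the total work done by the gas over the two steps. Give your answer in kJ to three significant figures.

Step 1 (isochoric): W = 0 (constant volume).
After step 1: P = 389.5 kPa (V unchanged).
Step 2 (isothermal): W = P₁V₁ ln(V₂/V₁) = (9815) ln(72.3/25.2) = 10345 J.
W_total = 0 + 10345 = 10345 J.

W_total ≈ 10.3 kJ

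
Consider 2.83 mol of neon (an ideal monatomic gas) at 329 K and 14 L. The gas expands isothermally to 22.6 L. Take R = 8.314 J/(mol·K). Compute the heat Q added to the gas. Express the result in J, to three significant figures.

Q ≈ 3710 J

Isothermal ⇒ ΔU = 0, so Q = W = nRT ln(V₂/V₁).
Q = (2.83)(8.314)(329) ln(22.6/14) = 7741 × 0.4789 = 3707 J.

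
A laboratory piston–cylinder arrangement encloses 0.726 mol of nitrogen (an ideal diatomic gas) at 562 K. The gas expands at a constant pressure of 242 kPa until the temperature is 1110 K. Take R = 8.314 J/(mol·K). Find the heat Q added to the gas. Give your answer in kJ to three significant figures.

Q ≈ 11.6 kJ

Isobaric: W = nRΔT = (0.726)(8.314)(548) = 3308 J.
ΔU = nCᵥΔT with Cᵥ = 5R/2: ΔU = (0.726)(20.79)(548) = 8269 J.
Q = ΔU + W = 8269 + 3308 = 11577 J.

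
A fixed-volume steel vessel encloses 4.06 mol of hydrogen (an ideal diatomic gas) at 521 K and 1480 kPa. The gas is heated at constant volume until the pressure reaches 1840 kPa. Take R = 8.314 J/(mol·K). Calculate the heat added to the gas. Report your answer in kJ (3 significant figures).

Constant volume ⇒ W = 0, so Q = ΔU = nCᵥΔT with Cᵥ = 5R/2 = 20.79 J/(mol·K).
At constant V, T₂/T₁ = P₂/P₁ ⇒ ΔT = T₁(P₂/P₁ − 1) = 521·(1840/1480 − 1) = 126.7 K.
ΔU = (4.06)(20.79)(126.7) = 10694 J.

Q ≈ 10.7 kJ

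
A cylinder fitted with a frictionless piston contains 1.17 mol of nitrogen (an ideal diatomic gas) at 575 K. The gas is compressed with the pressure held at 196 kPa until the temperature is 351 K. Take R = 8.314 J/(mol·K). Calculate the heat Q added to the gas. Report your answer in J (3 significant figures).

Isobaric: W = nRΔT = (1.17)(8.314)(-224) = -2179 J.
ΔU = nCᵥΔT with Cᵥ = 5R/2: ΔU = (1.17)(20.79)(-224) = -5447 J.
Q = ΔU + W = -5447 − 2179 = -7626 J.

Q ≈ -7630 J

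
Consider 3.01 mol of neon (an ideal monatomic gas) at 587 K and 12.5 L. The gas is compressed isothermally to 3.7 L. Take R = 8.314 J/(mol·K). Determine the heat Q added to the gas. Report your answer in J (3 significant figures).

Q ≈ -17900 J

Isothermal ⇒ ΔU = 0, so Q = W = nRT ln(V₂/V₁).
Q = (3.01)(8.314)(587) ln(3.7/12.5) = 14690 × -1.217 = -17883 J.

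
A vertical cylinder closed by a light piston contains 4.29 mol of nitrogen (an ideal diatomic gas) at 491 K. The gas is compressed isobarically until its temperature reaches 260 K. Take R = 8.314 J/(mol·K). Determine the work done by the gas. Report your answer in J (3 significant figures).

W ≈ -8240 J

Isobaric: W = P ΔV = nR ΔT.
W = (4.29)(8.314)(260 − 491) = -8239 J.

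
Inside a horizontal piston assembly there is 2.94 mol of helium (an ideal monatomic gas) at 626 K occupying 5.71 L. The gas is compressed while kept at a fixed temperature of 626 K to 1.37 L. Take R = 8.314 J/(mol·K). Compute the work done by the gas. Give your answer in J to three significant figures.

W ≈ -21800 J

Isothermal: W = nRT ln(V₂/V₁).
W = (2.94)(8.314)(626) × ln(1.37/5.71)
  = 15301 × -1.427
W_by_gas = -21841 J.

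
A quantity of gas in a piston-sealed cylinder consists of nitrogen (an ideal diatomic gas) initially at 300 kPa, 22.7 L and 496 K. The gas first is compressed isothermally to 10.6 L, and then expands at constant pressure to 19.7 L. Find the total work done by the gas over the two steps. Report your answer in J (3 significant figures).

Step 1 (isothermal): W = P₁V₁ ln(V₂/V₁) = (6810) ln(10.6/22.7) = -5186 J.
After step 1: P = 642.5 kPa, V = 10.6 L, T = 496 K.
Step 2 (isobaric): W = PΔV = (642.5 kPa)(19.7 − 10.6 L) = 5846 J.
W_total = -5186 + 5846 = 660.4 J.

W_total ≈ 660 J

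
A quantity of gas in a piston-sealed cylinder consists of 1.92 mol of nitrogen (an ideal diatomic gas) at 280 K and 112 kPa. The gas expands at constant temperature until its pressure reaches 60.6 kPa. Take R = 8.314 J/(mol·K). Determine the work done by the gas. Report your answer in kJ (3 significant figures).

Isothermal process: W = nRT ln(V₂/V₁) = nRT ln(P₁/P₂).
W = (1.92)(8.314)(280) × ln(112/60.6)
  = 4470 × ln(1.848) = 4470 × 0.6142
W_by_gas = 2745 J.

W ≈ 2.75 kJ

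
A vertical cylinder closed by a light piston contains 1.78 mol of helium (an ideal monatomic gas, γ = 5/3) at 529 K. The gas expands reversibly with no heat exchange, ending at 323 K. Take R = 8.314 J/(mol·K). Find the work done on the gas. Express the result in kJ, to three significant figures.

W ≈ -4.57 kJ

Adiabatic ⇒ Q = 0, so W_by = −ΔU = nCᵥ(T₁ − T₂).
Cᵥ = 3R/2 = 12.47 J/(mol·K).
W = (1.78)(12.47)(529 − 323) = 4573 J.
Work on gas = −W_by = -4573 J.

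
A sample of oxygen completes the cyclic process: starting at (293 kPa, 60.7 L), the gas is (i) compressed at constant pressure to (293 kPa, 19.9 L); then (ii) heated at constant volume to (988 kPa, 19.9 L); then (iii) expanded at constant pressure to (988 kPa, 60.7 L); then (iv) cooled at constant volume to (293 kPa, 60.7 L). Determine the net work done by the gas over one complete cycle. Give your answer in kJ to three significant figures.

Constant-volume legs do no work.
W(i) = (293)(19.9 − 60.7) = -11954 J; W(iii) = (988)(60.7 − 19.9) = 40310 J.
W_net = -11954 + 40310 = 28356 J (the clockwise enclosed area).

W_net ≈ 28.4 kJ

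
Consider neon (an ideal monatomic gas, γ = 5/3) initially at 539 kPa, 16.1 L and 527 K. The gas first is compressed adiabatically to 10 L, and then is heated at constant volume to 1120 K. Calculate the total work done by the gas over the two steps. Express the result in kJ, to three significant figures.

Step 1 (adiabatic): W = (P₁V₁ − P₂V₂)/(γ−1) = (8678 − 11921)/0.667 = -4864 J.
Step 2 (isochoric): W = 0 (constant volume).
W_total = -4864 + 0 = -4864 J.

W_total ≈ -4.86 kJ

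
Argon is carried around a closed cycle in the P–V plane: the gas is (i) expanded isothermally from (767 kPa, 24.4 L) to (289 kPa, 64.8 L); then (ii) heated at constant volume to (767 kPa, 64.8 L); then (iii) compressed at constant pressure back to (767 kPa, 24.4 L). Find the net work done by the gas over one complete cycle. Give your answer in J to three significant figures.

Leg (i): W = PᵢVᵢ ln(V_f/Vᵢ) = (18715) ln(64.8/24.4) = 18279 J.
Leg (ii): W = 0.
Leg (iii): W = PΔV = (767)(24.4 − 64.8) = -30987 J.
W_net = 18279 − 30987 = -12708 J.

W_net ≈ -12700 J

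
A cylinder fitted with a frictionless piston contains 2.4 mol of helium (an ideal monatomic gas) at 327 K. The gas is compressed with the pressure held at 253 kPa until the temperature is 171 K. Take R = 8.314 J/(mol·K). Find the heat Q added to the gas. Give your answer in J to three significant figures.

Isobaric: W = nRΔT = (2.4)(8.314)(-156) = -3113 J.
ΔU = nCᵥΔT with Cᵥ = 3R/2: ΔU = (2.4)(12.47)(-156) = -4669 J.
Q = ΔU + W = -4669 − 3113 = -7782 J.

Q ≈ -7780 J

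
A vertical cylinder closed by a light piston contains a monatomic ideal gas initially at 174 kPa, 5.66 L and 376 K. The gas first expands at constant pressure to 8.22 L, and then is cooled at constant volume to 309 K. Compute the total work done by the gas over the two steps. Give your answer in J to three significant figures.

W_total ≈ 445 J

Step 1 (isobaric): W = PΔV = (174 kPa)(8.22 − 5.66 L) = 445.4 J.
Step 2 (isochoric): W = 0 (constant volume).
W_total = 445.4 + 0 = 445.4 J.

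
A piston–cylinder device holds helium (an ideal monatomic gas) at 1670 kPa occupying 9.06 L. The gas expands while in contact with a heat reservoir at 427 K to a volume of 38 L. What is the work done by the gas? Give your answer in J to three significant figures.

Isothermal: W = nRT ln(V₂/V₁) = P₁V₁ ln(V₂/V₁).
P₁V₁ = (1670 kPa)(9.06 L) = 15130 J.
W = 15130 × ln(38/9.06) = 15130 × 1.434
W_by_gas = 21692 J.

W ≈ 21700 J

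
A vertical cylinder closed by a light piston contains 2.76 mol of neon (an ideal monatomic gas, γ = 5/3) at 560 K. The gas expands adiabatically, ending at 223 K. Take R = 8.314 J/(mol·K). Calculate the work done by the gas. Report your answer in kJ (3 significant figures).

Adiabatic ⇒ Q = 0, so W_by = −ΔU = nCᵥ(T₁ − T₂).
Cᵥ = 3R/2 = 12.47 J/(mol·K).
W = (2.76)(12.47)(560 − 223) = 11600 J.

W ≈ 11.6 kJ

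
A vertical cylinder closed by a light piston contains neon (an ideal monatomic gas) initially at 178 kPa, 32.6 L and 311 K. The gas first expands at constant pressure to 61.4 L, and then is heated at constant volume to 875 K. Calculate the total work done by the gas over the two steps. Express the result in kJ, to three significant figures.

Step 1 (isobaric): W = PΔV = (178 kPa)(61.4 − 32.6 L) = 5126 J.
Step 2 (isochoric): W = 0 (constant volume).
W_total = 5126 + 0 = 5126 J.

W_total ≈ 5.13 kJ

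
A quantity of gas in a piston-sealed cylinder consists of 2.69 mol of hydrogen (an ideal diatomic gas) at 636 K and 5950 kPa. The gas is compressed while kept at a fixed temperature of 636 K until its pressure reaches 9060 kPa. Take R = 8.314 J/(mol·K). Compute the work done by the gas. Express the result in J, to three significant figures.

W ≈ -5980 J

Isothermal process: W = nRT ln(V₂/V₁) = nRT ln(P₁/P₂).
W = (2.69)(8.314)(636) × ln(5950/9060)
  = 14224 × ln(0.6567) = 14224 × -0.4205
W_by_gas = -5981 J.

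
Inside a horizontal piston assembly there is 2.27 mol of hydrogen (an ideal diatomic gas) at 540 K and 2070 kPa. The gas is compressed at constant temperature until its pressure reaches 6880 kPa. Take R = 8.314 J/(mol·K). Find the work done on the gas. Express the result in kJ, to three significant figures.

W ≈ 12.2 kJ

Isothermal process: W = nRT ln(V₂/V₁) = nRT ln(P₁/P₂).
W = (2.27)(8.314)(540) × ln(2070/6880)
  = 10191 × ln(0.3009) = 10191 × -1.201
W_by_gas = -12240 J; work on gas = −W_by = 12240 J.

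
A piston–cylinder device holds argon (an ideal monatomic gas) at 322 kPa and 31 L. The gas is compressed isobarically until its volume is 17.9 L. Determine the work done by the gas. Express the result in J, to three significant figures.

Isobaric: W = P ΔV.
W = (322 kPa)(17.9 − 31 L) = (322)(-13.1) = -4218 J.

W ≈ -4220 J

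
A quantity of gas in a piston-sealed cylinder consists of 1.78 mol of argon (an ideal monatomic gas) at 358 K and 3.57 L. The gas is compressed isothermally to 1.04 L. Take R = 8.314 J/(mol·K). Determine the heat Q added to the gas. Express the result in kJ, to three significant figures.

Q ≈ -6.53 kJ

Isothermal ⇒ ΔU = 0, so Q = W = nRT ln(V₂/V₁).
Q = (1.78)(8.314)(358) ln(1.04/3.57) = 5298 × -1.233 = -6534 J.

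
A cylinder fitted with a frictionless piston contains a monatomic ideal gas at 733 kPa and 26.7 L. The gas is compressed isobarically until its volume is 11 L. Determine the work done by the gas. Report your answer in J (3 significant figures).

Isobaric: W = P ΔV.
W = (733 kPa)(11 − 26.7 L) = (733)(-15.7) = -11508 J.

W ≈ -11500 J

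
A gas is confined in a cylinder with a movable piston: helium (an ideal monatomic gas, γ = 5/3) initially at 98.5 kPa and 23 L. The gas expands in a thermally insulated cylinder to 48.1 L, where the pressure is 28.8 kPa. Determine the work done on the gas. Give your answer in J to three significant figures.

W ≈ -1320 J

Adiabatic: W = (P₁V₁ − P₂V₂)/(γ − 1) with γ = 5/3.
P₁V₁ = 2266 J, P₂V₂ = 1385 J.
W = (2266 − 1385) / 0.6667 = 1320 J.
Work on gas = −W_by = -1320 J.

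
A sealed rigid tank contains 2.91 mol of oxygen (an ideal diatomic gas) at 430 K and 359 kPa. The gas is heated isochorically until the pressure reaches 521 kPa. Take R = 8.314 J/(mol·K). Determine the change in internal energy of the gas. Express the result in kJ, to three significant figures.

Constant volume ⇒ W = 0, so Q = ΔU = nCᵥΔT with Cᵥ = 5R/2 = 20.79 J/(mol·K).
At constant V, T₂/T₁ = P₂/P₁ ⇒ ΔT = T₁(P₂/P₁ − 1) = 430·(521/359 − 1) = 194 K.
ΔU = (2.91)(20.79)(194) = 11736 J.

ΔU ≈ 11.7 kJ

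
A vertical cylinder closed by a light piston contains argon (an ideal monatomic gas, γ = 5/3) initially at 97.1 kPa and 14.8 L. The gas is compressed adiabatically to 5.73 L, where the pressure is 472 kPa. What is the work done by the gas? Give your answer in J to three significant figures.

W ≈ -1900 J

Adiabatic: W = (P₁V₁ − P₂V₂)/(γ − 1) with γ = 5/3.
P₁V₁ = 1437 J, P₂V₂ = 2705 J.
W = (1437 − 2705) / 0.6667 = -1901 J.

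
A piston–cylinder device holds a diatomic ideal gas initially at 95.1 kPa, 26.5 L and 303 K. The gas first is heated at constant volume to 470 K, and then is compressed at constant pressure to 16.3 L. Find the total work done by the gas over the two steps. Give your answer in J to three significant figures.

W_total ≈ -1500 J

Step 1 (isochoric): W = 0 (constant volume).
After step 1: P = 147.5 kPa (V unchanged).
Step 2 (isobaric): W = PΔV = (147.5 kPa)(16.3 − 26.5 L) = -1505 J.
W_total = 0 − 1505 = -1505 J.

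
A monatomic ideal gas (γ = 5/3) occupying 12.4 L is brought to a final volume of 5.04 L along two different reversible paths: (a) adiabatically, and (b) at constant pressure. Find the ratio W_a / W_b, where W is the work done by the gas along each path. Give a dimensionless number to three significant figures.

W_a / W_b ≈ 2.08

Path (a) adiabatic: W = P₁V₁(1 − (V₁/V₂)^(γ−1))/(γ−1) → W_a/(P₁V₁) = -1.234.
Path (b) isobaric: W = P₁(V₂ − V₁) → W_b/(P₁V₁) = -0.5935.
W_a / W_b = -1.234 / -0.5935 = 2.079.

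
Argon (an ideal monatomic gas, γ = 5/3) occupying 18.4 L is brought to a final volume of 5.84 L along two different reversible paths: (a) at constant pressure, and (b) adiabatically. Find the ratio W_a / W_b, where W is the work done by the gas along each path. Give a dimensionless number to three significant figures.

W_a / W_b ≈ 0.396

Path (a) isobaric: W = P₁(V₂ − V₁) → W_a/(P₁V₁) = -0.6826.
Path (b) adiabatic: W = P₁V₁(1 − (V₁/V₂)^(γ−1))/(γ−1) → W_b/(P₁V₁) = -1.724.
W_a / W_b = -0.6826 / -1.724 = 0.396.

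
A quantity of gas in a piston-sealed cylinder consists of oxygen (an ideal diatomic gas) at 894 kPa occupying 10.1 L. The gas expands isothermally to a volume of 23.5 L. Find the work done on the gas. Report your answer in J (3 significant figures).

W ≈ -7630 J

Isothermal: W = nRT ln(V₂/V₁) = P₁V₁ ln(V₂/V₁).
P₁V₁ = (894 kPa)(10.1 L) = 9029 J.
W = 9029 × ln(23.5/10.1) = 9029 × 0.8445
W_by_gas = 7625 J; work on gas = −W_by = -7625 J.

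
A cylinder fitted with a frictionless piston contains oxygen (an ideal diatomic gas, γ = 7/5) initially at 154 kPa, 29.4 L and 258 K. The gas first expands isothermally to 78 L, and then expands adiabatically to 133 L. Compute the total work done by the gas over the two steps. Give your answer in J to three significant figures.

W_total ≈ 6590 J

Step 1 (isothermal): W = P₁V₁ ln(V₂/V₁) = (4528) ln(78/29.4) = 4418 J.
After step 1: P = 58.05 kPa, V = 78 L, T = 258 K.
Step 2 (adiabatic): W = (P₁V₁ − P₂V₂)/(γ−1) = (4528 − 3657)/0.4 = 2176 J.
W_total = 4418 + 2176 = 6593 J.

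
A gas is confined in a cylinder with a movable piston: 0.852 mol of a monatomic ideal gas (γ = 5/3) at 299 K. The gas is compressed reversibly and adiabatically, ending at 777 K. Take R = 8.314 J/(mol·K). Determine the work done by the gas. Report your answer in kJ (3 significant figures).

Adiabatic ⇒ Q = 0, so W_by = −ΔU = nCᵥ(T₁ − T₂).
Cᵥ = 3R/2 = 12.47 J/(mol·K).
W = (0.852)(12.47)(299 − 777) = -5079 J.

W ≈ -5.08 kJ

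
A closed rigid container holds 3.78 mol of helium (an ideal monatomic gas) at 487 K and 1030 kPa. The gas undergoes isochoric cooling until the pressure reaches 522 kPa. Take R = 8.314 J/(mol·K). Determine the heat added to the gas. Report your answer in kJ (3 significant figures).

Q ≈ -11.3 kJ

Constant volume ⇒ W = 0, so Q = ΔU = nCᵥΔT with Cᵥ = 3R/2 = 12.47 J/(mol·K).
At constant V, T₂/T₁ = P₂/P₁ ⇒ ΔT = T₁(P₂/P₁ − 1) = 487·(522/1030 − 1) = -240.2 K.
ΔU = (3.78)(12.47)(-240.2) = -11323 J.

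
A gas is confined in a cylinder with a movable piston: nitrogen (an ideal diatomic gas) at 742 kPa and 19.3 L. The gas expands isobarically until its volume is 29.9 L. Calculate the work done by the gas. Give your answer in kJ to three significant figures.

Isobaric: W = P ΔV.
W = (742 kPa)(29.9 − 19.3 L) = (742)(10.6) = 7865 J.

W ≈ 7.87 kJ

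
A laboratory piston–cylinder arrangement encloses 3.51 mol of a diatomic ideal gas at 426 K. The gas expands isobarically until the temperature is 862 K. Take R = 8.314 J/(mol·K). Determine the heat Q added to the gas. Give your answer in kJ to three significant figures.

Q ≈ 44.5 kJ

Isobaric: W = nRΔT = (3.51)(8.314)(436) = 12723 J.
ΔU = nCᵥΔT with Cᵥ = 5R/2: ΔU = (3.51)(20.79)(436) = 31809 J.
Q = ΔU + W = 31809 + 12723 = 44532 J.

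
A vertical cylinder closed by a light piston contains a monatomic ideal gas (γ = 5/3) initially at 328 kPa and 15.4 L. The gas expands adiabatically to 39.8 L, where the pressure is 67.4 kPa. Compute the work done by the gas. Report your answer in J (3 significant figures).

W ≈ 3550 J

Adiabatic: W = (P₁V₁ − P₂V₂)/(γ − 1) with γ = 5/3.
P₁V₁ = 5051 J, P₂V₂ = 2683 J.
W = (5051 − 2683) / 0.6667 = 3553 J.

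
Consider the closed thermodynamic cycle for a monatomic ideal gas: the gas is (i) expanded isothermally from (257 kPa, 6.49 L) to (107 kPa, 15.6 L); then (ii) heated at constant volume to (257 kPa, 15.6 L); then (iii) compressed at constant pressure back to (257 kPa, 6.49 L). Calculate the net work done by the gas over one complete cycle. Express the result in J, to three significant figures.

W_net ≈ -878 J

Leg (i): W = PᵢVᵢ ln(V_f/Vᵢ) = (1668) ln(15.6/6.49) = 1463 J.
Leg (ii): W = 0.
Leg (iii): W = PΔV = (257)(6.49 − 15.6) = -2341 J.
W_net = 1463 − 2341 = -878.5 J.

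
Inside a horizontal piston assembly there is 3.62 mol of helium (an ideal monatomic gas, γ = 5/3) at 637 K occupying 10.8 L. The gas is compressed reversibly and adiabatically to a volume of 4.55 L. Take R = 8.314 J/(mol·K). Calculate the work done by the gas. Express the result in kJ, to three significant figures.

Adiabatic: TV^(γ−1) = const with γ = 5/3.
T₂ = T₁ (V₁/V₂)^(γ−1) = 637 × (10.8/4.55)^0.667 = 637 × 1.779 = 1133 K.
W_by = nCᵥ(T₁ − T₂) = (3.62)(12.47)(637 − 1133) = -22414 J.

W ≈ -22.4 kJ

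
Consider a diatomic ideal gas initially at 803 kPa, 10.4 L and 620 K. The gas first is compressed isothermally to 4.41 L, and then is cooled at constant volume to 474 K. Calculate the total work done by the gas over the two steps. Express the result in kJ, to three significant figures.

W_total ≈ -7.16 kJ

Step 1 (isothermal): W = P₁V₁ ln(V₂/V₁) = (8351) ln(4.41/10.4) = -7165 J.
Step 2 (isochoric): W = 0 (constant volume).
W_total = -7165 + 0 = -7165 J.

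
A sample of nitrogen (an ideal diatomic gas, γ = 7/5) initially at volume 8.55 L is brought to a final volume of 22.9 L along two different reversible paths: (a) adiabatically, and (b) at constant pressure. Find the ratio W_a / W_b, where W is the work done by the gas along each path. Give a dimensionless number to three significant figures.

Path (a) adiabatic: W = P₁V₁(1 − (V₁/V₂)^(γ−1))/(γ−1) → W_a/(P₁V₁) = 0.8143.
Path (b) isobaric: W = P₁(V₂ − V₁) → W_b/(P₁V₁) = 1.678.
W_a / W_b = 0.8143 / 1.678 = 0.4851.

W_a / W_b ≈ 0.485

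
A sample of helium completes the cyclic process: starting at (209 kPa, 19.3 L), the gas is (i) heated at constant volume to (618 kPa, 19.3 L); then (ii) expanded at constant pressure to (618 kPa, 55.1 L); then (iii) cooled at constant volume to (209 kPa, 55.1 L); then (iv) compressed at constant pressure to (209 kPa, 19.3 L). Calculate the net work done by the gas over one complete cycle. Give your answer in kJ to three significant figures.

Constant-volume legs do no work.
W(ii) = (618)(55.1 − 19.3) = 22124 J; W(iv) = (209)(19.3 − 55.1) = -7482 J.
W_net = 22124 − 7482 = 14642 J (the clockwise enclosed area).

W_net ≈ 14.6 kJ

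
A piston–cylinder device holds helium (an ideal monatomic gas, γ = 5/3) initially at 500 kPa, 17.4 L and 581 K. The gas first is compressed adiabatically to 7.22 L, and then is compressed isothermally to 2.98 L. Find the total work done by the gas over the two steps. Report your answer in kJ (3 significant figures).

Step 1 (adiabatic): W = (P₁V₁ − P₂V₂)/(γ−1) = (8700 − 15638)/0.667 = -10408 J.
After step 1: P = 2166 kPa, V = 7.22 L, T = 1044 K.
Step 2 (isothermal): W = P₁V₁ ln(V₂/V₁) = (15638) ln(2.98/7.22) = -13839 J.
W_total = -10408 − 13839 = -24247 J.

W_total ≈ -24.2 kJ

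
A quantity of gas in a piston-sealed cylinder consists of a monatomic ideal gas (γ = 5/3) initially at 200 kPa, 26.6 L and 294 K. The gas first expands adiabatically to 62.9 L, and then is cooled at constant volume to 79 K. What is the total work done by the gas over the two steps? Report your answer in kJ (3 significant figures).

Step 1 (adiabatic): W = (P₁V₁ − P₂V₂)/(γ−1) = (5320 − 2997)/0.667 = 3484 J.
Step 2 (isochoric): W = 0 (constant volume).
W_total = 3484 + 0 = 3484 J.

W_total ≈ 3.48 kJ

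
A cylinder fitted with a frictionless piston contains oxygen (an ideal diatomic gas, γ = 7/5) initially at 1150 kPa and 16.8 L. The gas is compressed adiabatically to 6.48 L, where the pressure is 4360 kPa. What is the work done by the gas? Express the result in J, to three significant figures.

Adiabatic: W = (P₁V₁ − P₂V₂)/(γ − 1) with γ = 7/5.
P₁V₁ = 19320 J, P₂V₂ = 28253 J.
W = (19320 − 28253) / 0.4 = -22332 J.

W ≈ -22300 J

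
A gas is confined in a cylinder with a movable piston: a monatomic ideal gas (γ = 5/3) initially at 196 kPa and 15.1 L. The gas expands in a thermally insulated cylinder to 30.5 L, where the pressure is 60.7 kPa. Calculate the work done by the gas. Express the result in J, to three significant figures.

Adiabatic: W = (P₁V₁ − P₂V₂)/(γ − 1) with γ = 5/3.
P₁V₁ = 2960 J, P₂V₂ = 1851 J.
W = (2960 − 1851) / 0.6667 = 1662 J.

W ≈ 1660 J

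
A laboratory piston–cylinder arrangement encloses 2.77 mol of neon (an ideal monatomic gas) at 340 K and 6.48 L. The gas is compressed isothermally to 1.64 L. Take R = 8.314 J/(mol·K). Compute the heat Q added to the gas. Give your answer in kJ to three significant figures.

Q ≈ -10.8 kJ

Isothermal ⇒ ΔU = 0, so Q = W = nRT ln(V₂/V₁).
Q = (2.77)(8.314)(340) ln(1.64/6.48) = 7830 × -1.374 = -10759 J.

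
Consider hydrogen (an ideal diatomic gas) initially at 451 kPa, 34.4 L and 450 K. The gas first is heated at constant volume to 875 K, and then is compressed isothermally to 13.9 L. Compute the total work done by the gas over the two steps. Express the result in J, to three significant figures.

W_total ≈ -27300 J

Step 1 (isochoric): W = 0 (constant volume).
After step 1: P = 876.9 kPa (V unchanged).
Step 2 (isothermal): W = P₁V₁ ln(V₂/V₁) = (30167) ln(13.9/34.4) = -27336 J.
W_total = 0 − 27336 = -27336 J.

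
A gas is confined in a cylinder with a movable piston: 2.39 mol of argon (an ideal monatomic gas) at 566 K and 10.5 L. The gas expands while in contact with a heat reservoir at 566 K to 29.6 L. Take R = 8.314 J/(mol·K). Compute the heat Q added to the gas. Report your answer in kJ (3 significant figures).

Isothermal ⇒ ΔU = 0, so Q = W = nRT ln(V₂/V₁).
Q = (2.39)(8.314)(566) ln(29.6/10.5) = 11247 × 1.036 = 11656 J.

Q ≈ 11.7 kJ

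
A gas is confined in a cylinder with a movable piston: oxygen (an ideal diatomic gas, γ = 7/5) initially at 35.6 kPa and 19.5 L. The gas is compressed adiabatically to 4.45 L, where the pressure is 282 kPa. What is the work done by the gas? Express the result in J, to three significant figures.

W ≈ -1400 J

Adiabatic: W = (P₁V₁ − P₂V₂)/(γ − 1) with γ = 7/5.
P₁V₁ = 694.2 J, P₂V₂ = 1255 J.
W = (694.2 − 1255) / 0.4 = -1402 J.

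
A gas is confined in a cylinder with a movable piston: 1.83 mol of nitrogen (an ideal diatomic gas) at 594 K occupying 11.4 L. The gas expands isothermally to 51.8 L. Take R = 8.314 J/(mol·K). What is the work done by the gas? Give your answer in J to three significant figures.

W ≈ 13700 J

Isothermal: W = nRT ln(V₂/V₁).
W = (1.83)(8.314)(594) × ln(51.8/11.4)
  = 9037 × 1.514
W_by_gas = 13681 J.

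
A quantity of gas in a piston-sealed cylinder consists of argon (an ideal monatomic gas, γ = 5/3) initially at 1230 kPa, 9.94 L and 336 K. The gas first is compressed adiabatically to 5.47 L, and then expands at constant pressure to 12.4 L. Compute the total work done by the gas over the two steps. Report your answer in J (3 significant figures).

Step 1 (adiabatic): W = (P₁V₁ − P₂V₂)/(γ−1) = (12226 − 18206)/0.667 = -8970 J.
After step 1: P = 3328 kPa, V = 5.47 L, T = 500.3 K.
Step 2 (isobaric): W = PΔV = (3328 kPa)(12.4 − 5.47 L) = 23066 J.
W_total = -8970 + 23066 = 14096 J.

W_total ≈ 14100 J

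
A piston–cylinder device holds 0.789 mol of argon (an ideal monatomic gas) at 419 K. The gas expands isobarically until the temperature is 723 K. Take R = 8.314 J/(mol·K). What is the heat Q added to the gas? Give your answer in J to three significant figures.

Q ≈ 4990 J

Isobaric: W = nRΔT = (0.789)(8.314)(304) = 1994 J.
ΔU = nCᵥΔT with Cᵥ = 3R/2: ΔU = (0.789)(12.47)(304) = 2991 J.
Q = ΔU + W = 2991 + 1994 = 4985 J.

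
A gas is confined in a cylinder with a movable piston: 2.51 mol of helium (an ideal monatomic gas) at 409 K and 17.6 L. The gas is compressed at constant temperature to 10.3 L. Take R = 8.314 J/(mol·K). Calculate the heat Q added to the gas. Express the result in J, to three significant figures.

Q ≈ -4570 J

Isothermal ⇒ ΔU = 0, so Q = W = nRT ln(V₂/V₁).
Q = (2.51)(8.314)(409) ln(10.3/17.6) = 8535 × -0.5358 = -4573 J.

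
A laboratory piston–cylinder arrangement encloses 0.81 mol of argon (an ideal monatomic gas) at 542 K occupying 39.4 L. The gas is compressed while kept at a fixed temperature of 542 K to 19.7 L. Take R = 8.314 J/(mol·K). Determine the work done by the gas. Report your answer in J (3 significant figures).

Isothermal: W = nRT ln(V₂/V₁).
W = (0.81)(8.314)(542) × ln(19.7/39.4)
  = 3650 × -0.6931
W_by_gas = -2530 J.

W ≈ -2530 J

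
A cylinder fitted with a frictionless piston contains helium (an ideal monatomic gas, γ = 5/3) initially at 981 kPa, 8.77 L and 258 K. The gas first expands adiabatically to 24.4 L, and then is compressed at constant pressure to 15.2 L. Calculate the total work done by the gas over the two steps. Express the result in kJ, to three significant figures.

Step 1 (adiabatic): W = (P₁V₁ − P₂V₂)/(γ−1) = (8603 − 4349)/0.667 = 6381 J.
After step 1: P = 178.2 kPa, V = 24.4 L, T = 130.4 K.
Step 2 (isobaric): W = PΔV = (178.2 kPa)(15.2 − 24.4 L) = -1640 J.
W_total = 6381 − 1640 = 4741 J.

W_total ≈ 4.74 kJ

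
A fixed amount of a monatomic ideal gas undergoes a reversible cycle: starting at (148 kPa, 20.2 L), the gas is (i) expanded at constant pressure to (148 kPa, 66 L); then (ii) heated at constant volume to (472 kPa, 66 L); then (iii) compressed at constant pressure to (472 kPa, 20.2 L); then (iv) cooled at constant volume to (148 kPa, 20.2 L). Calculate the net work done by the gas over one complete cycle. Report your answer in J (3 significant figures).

W_net ≈ -14800 J

Constant-volume legs do no work.
W(i) = (148)(66 − 20.2) = 6778 J; W(iii) = (472)(20.2 − 66) = -21618 J.
W_net = 6778 − 21618 = -14839 J (the counter-clockwise enclosed area).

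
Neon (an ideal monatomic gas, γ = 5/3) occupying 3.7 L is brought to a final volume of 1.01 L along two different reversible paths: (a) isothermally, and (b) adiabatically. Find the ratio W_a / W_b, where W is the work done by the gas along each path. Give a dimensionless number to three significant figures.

Path (a) isothermal: W = P₁V₁ ln(V₂/V₁) → W_a/(P₁V₁) = -1.298.
Path (b) adiabatic: W = P₁V₁(1 − (V₁/V₂)^(γ−1))/(γ−1) → W_b/(P₁V₁) = -2.065.
W_a / W_b = -1.298 / -2.065 = 0.6289.

W_a / W_b ≈ 0.629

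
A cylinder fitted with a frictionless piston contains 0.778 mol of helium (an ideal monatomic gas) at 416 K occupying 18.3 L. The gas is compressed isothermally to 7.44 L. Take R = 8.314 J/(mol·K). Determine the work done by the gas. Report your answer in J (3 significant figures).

Isothermal: W = nRT ln(V₂/V₁).
W = (0.778)(8.314)(416) × ln(7.44/18.3)
  = 2691 × -0.9
W_by_gas = -2422 J.

W ≈ -2420 J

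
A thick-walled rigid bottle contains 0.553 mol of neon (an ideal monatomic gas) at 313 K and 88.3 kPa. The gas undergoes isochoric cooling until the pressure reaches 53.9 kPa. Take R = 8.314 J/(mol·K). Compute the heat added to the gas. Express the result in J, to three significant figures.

Q ≈ -841 J

Constant volume ⇒ W = 0, so Q = ΔU = nCᵥΔT with Cᵥ = 3R/2 = 12.47 J/(mol·K).
At constant V, T₂/T₁ = P₂/P₁ ⇒ ΔT = T₁(P₂/P₁ − 1) = 313·(53.9/88.3 − 1) = -121.9 K.
ΔU = (0.553)(12.47)(-121.9) = -840.9 J.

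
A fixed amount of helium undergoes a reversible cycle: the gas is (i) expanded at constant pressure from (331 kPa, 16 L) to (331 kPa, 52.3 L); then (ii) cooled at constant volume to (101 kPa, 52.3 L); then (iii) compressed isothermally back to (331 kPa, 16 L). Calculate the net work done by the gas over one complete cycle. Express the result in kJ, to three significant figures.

Leg (i): W = PΔV = (331)(52.3 − 16) = 12015 J.
Leg (ii): W = 0.
Leg (iii): W = PᵢVᵢ ln(V_f/Vᵢ) = (5282) ln(16/52.3) = -6256 J.
W_net = 12015 − 6256 = 5759 J.

W_net ≈ 5.76 kJ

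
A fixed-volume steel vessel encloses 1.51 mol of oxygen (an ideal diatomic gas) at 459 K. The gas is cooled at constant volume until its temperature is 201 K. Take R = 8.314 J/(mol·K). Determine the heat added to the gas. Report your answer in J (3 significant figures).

Q ≈ -8100 J

Constant volume ⇒ W = 0, so Q = ΔU = nCᵥΔT with Cᵥ = 5R/2 = 20.79 J/(mol·K).
ΔU = (1.51)(20.79)(201 − 459) = -8097 J.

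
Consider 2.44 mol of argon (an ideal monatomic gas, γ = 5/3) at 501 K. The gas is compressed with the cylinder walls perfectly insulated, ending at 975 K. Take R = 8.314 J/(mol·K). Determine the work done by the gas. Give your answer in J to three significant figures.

Adiabatic ⇒ Q = 0, so W_by = −ΔU = nCᵥ(T₁ − T₂).
Cᵥ = 3R/2 = 12.47 J/(mol·K).
W = (2.44)(12.47)(501 − 975) = -14423 J.

W ≈ -14400 J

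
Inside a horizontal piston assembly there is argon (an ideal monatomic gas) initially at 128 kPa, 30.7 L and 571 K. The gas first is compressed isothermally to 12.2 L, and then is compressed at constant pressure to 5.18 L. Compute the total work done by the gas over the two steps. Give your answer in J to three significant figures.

Step 1 (isothermal): W = P₁V₁ ln(V₂/V₁) = (3930) ln(12.2/30.7) = -3626 J.
After step 1: P = 322.1 kPa, V = 12.2 L, T = 571 K.
Step 2 (isobaric): W = PΔV = (322.1 kPa)(5.18 − 12.2 L) = -2261 J.
W_total = -3626 − 2261 = -5887 J.

W_total ≈ -5890 J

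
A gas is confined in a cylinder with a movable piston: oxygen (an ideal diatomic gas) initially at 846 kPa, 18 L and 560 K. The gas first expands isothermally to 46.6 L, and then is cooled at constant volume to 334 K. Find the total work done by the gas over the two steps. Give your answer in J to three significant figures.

W_total ≈ 14500 J

Step 1 (isothermal): W = P₁V₁ ln(V₂/V₁) = (15228) ln(46.6/18) = 14485 J.
Step 2 (isochoric): W = 0 (constant volume).
W_total = 14485 + 0 = 14485 J.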